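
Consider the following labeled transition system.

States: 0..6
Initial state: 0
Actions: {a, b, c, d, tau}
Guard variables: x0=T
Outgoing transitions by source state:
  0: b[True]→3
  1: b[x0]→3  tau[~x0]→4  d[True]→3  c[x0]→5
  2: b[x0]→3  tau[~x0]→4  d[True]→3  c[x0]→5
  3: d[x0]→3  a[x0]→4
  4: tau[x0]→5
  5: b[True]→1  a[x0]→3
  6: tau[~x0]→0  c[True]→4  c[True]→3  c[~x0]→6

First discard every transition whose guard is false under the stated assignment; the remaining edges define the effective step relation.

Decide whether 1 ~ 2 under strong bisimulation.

Refine partition for ~:
  π0 = {{0,1,2,3,4,5,6}}
  π1 = {{0},{1,2},{3},{4},{5},{6}}
6 equivalence class(es) (converged in 2)
class of 1: {1,2}; class of 2: {1,2}

Answer: BISIMILAR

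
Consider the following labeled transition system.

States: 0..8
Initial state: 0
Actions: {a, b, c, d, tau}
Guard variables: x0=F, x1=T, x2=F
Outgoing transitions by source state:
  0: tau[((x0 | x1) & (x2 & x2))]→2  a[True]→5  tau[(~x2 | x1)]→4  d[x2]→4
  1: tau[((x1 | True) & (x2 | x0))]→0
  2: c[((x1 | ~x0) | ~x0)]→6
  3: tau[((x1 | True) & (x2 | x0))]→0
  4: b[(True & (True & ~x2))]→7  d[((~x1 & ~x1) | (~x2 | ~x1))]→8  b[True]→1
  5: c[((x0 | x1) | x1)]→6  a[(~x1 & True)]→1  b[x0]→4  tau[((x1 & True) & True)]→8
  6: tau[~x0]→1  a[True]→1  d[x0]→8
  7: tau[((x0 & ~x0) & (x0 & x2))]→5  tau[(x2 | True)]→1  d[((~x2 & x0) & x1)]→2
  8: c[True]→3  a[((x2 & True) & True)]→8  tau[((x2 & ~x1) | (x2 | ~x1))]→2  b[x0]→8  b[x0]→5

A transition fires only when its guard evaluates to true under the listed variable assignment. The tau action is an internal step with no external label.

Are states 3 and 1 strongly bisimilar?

Answer: BISIMILAR

Trace:
Bisimulation quotient by refinement:
  round 0: {{0,1,2,3,4,5,6,7,8}}
  round 1: {{0,6},{1,3},{2,8},{4},{5},{7}}
  round 2: {{0},{1,3},{2},{4},{5},{6},{7},{8}}
stable after 3 split(s): 8 block(s)
class of 3: {1,3}; class of 1: {1,3}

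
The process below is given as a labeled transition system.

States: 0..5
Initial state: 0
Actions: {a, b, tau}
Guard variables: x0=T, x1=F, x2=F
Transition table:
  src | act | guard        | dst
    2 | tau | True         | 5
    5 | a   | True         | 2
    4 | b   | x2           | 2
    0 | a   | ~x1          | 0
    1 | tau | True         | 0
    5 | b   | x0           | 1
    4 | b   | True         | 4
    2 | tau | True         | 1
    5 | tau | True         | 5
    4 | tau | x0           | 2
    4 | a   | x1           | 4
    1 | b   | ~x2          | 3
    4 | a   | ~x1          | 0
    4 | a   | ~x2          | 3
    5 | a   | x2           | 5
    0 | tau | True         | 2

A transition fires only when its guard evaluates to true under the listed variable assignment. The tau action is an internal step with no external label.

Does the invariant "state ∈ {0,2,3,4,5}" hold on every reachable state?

Inv-set: {0,2,3,4,5}
Reachable = {0,1,2,3,5}
  0: safe
  1: outside
  2: safe
  3: safe
  5: safe
counterexample path to 1: tau·tau

Answer: INVARIANT VIOLATED at state 1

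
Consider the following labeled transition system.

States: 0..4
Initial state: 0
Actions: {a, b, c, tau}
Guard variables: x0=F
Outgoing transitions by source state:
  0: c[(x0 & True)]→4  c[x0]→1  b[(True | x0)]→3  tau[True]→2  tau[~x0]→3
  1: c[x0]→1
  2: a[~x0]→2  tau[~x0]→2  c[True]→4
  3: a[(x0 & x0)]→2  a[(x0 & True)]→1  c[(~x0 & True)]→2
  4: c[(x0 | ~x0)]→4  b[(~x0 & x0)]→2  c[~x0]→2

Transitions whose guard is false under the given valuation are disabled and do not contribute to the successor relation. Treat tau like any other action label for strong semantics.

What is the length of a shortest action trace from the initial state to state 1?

Layered search for 1:
  Layer 0: {0}
  Layer 1: {2,3}
  Layer 2: {4}
1 never appears.

Answer: UNREACHABLE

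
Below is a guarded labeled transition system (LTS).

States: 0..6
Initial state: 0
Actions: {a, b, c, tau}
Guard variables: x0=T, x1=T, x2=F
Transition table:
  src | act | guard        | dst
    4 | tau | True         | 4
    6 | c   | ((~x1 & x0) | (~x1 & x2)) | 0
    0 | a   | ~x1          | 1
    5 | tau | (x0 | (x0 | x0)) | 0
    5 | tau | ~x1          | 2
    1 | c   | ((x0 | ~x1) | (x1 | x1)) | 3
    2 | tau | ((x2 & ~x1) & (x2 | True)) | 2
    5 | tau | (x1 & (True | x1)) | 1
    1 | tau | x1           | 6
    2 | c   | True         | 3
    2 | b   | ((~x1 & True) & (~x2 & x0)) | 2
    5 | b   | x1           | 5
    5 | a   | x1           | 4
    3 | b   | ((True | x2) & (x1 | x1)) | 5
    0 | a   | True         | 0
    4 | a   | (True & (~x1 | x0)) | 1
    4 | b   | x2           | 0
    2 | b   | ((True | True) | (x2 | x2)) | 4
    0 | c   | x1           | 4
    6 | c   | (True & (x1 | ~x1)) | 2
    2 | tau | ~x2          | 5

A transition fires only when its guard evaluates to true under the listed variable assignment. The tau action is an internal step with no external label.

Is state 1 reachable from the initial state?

Guard filter leaves 15 enabled edge(s).
depth 0: {0}
depth 1: {4}  now seen {0,4}
depth 2: {1}  now seen {0,1,4}
depth 3: {3,6}  now seen {0,1,3,4,6}
depth 4: {2,5}  now seen {0,1,2,3,4,5,6}
R = {0,1,2,3,4,5,6}
Path to 1: c·a

Answer: REACHABLE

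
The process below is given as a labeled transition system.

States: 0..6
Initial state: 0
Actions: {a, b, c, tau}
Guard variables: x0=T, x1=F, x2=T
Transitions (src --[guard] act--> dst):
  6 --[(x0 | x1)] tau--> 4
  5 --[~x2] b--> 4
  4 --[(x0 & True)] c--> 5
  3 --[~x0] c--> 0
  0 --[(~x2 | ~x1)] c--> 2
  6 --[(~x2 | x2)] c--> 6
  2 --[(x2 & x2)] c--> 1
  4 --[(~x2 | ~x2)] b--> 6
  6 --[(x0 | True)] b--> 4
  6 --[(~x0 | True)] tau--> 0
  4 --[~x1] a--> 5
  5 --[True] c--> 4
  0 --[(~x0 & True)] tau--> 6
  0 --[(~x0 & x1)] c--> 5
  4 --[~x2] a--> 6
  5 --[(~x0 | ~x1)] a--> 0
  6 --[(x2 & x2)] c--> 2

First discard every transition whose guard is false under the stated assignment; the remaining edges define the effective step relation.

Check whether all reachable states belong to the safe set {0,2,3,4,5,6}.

Answer: INVARIANT VIOLATED at state 1

Working:
Allowed set {0,2,3,4,5,6}
Reach set: {0,1,2}
  0: ✓
  1: VIOLATES
  2: ✓
witness against invariant: c·c → 1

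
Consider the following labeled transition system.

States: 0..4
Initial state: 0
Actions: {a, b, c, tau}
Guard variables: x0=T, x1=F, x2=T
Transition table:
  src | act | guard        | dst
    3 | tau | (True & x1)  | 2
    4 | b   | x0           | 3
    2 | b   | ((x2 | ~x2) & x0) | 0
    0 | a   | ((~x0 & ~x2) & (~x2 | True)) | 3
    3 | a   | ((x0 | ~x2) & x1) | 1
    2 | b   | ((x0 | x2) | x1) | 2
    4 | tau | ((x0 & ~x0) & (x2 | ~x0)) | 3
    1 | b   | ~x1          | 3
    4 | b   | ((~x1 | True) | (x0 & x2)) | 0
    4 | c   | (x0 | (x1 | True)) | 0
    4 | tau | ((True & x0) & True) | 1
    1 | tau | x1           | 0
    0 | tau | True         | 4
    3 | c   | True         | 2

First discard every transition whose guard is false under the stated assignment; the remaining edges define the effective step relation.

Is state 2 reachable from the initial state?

Guard filter leaves 9 enabled edge(s).
Layer 0: {0}
Layer 1: {4}  now seen {0,4}
Layer 2: {1,3}  now seen {0,1,3,4}
Layer 3: {2}  now seen {0,1,2,3,4}
Reachable = {0,1,2,3,4}
trace reaching 2: tau·b·c

Answer: REACHABLE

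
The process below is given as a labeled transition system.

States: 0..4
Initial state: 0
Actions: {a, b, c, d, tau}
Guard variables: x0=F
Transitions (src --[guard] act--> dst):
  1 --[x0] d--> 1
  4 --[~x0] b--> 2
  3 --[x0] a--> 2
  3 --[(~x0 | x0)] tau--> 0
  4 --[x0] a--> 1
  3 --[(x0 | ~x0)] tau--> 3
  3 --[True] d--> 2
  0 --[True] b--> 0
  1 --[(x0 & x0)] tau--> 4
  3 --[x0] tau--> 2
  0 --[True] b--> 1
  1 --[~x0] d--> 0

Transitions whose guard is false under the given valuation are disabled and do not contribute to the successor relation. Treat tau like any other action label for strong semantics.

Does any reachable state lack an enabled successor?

Reachable = {0,1}
  0: b→0  b→1  [2 exit(s)]
  1: d→0  [1 exit(s)]

Answer: DEADLOCK-FREE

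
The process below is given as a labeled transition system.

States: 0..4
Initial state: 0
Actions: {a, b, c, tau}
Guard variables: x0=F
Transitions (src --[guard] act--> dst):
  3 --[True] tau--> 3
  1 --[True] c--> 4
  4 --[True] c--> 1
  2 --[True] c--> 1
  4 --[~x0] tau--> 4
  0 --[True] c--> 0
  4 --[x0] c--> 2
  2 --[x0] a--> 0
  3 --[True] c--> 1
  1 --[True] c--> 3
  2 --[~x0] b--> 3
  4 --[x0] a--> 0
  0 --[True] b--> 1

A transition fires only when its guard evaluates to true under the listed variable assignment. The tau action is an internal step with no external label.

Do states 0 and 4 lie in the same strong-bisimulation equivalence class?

Bisimulation quotient by refinement:
  P[0] = {{0,1,2,3,4}}
  P[1] = {{0,2},{1},{3,4}}
  P[2] = {{0},{1},{2},{3,4}}
Fixed point at round 3; 4 class(es).
0∈{0}, 4∈{3,4}

Answer: NOT BISIMILAR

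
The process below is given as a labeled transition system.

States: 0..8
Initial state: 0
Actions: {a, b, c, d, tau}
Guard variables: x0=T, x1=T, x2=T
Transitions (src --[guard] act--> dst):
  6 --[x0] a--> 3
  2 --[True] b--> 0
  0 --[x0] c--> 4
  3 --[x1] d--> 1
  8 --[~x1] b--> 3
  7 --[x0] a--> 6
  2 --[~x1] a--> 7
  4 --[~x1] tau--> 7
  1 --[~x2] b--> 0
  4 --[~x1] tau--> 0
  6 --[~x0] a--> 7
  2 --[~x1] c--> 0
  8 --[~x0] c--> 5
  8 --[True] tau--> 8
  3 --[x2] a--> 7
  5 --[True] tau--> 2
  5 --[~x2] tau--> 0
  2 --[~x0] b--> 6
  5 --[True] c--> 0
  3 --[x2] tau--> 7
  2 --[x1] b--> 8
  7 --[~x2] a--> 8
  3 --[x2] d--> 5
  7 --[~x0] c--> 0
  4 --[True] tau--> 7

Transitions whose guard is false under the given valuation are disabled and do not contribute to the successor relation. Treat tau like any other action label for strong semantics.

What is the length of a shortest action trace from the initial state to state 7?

Breadth-first toward 7:
  depth 0: {0}
  depth 1: {4}
  depth 2: {7}
7 enters at depth 2; path c·tau

Answer: 2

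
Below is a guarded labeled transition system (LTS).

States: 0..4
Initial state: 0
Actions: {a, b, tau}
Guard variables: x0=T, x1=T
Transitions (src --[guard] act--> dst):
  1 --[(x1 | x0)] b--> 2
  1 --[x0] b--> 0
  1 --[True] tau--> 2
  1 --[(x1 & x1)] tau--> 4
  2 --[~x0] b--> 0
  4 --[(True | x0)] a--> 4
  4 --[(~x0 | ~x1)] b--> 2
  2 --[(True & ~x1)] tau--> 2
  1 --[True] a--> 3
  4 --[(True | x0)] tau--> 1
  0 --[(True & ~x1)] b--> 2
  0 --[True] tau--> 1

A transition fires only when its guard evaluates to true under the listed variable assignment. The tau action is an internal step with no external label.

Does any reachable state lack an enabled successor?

Answer: DEADLOCK at state 2

Analysis:
R = {0,1,2,3,4}
  0: tau→1  [1 exit(s)]
  1: a→3  b→0  b→2  tau→2  tau→4  [5 exit(s)]
  2: ∅  [STUCK]
  3: ∅  [STUCK]
  4: a→4  tau→1  [2 exit(s)]
Path to 2: tau·b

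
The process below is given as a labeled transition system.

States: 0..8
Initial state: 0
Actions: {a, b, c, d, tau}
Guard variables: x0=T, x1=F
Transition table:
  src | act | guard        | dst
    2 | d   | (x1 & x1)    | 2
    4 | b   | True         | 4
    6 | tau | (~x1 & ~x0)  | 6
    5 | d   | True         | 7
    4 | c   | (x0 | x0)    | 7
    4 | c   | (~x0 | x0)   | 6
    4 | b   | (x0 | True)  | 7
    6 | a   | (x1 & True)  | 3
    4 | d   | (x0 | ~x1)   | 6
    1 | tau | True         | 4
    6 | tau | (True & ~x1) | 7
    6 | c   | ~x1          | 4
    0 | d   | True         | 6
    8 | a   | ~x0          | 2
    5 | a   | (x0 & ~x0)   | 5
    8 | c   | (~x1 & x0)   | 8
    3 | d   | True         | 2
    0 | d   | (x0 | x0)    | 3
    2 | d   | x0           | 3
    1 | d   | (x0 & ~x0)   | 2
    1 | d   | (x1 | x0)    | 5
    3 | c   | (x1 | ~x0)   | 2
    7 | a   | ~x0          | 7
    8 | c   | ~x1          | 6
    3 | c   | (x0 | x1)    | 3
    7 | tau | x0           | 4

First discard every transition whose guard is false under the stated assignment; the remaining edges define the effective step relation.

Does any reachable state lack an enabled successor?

Answer: DEADLOCK-FREE

Analysis:
Reach set: {0,2,3,4,6,7}
  0: d→3  d→6  [2 out]
  2: d→3  [1 out]
  3: c→3  d→2  [2 out]
  4: b→4  b→7  c→6  c→7  d→6  [5 out]
  6: c→4  tau→7  [2 out]
  7: tau→4  [1 out]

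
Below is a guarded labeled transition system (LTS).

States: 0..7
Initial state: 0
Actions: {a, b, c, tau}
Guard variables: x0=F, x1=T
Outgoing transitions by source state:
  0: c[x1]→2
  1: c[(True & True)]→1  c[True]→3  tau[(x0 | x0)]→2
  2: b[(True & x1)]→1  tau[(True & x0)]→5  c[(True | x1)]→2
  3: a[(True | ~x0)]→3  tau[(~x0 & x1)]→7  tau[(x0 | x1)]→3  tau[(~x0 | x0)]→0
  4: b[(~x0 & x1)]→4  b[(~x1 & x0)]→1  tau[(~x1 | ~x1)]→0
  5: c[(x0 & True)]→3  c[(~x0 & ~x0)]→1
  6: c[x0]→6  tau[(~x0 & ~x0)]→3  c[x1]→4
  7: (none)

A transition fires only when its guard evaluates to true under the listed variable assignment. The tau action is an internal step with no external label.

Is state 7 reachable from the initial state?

13 transition(s) survive guard evaluation.
depth 0: {0}
depth 1: {2}  total {0,2}
depth 2: {1}  total {0,1,2}
depth 3: {3}  total {0,1,2,3}
depth 4: {7}  total {0,1,2,3,7}
R = {0,1,2,3,7}
trace reaching 7: c·b·c·tau

Answer: REACHABLE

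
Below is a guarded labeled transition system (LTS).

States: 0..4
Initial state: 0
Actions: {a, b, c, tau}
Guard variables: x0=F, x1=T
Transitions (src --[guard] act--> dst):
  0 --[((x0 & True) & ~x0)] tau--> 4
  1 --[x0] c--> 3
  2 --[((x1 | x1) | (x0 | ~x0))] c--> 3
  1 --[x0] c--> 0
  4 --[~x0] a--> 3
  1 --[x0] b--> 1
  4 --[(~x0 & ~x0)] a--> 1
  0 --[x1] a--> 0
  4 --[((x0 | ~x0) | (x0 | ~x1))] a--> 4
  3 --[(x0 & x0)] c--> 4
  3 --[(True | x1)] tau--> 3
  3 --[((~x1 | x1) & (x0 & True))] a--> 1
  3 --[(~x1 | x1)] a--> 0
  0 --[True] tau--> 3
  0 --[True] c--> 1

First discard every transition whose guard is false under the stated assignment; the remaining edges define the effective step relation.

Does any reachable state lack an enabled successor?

R = {0,1,3}
  0: a→0  c→1  tau→3  [deg 3]
  1: ∅  [deadlock]
  3: a→0  tau→3  [deg 2]
trace reaching 1: c

Answer: DEADLOCK at state 1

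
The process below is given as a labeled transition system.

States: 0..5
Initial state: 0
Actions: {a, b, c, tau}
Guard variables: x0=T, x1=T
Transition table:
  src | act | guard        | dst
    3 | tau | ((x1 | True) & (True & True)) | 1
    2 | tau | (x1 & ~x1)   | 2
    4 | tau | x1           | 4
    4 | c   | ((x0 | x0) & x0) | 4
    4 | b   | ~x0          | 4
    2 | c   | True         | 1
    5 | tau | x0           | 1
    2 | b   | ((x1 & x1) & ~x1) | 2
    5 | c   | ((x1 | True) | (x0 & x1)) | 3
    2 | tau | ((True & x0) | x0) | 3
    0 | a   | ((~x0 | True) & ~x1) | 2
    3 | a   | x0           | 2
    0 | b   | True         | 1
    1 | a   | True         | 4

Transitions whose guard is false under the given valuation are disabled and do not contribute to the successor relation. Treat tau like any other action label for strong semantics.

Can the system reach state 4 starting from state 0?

Answer: REACHABLE

Analysis:
Guard filter leaves 10 enabled edge(s).
depth 0: {0}
depth 1: {1}  total {0,1}
depth 2: {4}  total {0,1,4}
Reach set: {0,1,4}
trace reaching 4: b·a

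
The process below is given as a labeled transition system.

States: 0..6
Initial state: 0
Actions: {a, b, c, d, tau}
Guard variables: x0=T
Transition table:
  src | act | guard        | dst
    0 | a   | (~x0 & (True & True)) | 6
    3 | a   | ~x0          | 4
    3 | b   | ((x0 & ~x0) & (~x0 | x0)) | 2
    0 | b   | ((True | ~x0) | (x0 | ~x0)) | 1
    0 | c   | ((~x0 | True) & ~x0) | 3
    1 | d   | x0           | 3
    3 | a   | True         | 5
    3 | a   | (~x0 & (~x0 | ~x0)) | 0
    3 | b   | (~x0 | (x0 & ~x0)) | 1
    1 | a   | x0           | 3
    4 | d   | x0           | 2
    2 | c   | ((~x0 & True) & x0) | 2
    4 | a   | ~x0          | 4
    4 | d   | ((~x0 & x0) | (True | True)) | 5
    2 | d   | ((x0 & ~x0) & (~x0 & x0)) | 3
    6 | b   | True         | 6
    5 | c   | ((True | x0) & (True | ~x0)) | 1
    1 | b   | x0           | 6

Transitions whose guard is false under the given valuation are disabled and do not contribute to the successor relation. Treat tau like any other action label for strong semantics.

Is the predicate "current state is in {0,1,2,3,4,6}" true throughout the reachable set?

Answer: INVARIANT VIOLATED at state 5

Analysis:
Inv-set: {0,1,2,3,4,6}
Reach set: {0,1,3,5,6}
  0: ✓
  1: ✓
  3: ✓
  5: ✗ unsafe
  6: ✓
counterexample path to 5: b·d·a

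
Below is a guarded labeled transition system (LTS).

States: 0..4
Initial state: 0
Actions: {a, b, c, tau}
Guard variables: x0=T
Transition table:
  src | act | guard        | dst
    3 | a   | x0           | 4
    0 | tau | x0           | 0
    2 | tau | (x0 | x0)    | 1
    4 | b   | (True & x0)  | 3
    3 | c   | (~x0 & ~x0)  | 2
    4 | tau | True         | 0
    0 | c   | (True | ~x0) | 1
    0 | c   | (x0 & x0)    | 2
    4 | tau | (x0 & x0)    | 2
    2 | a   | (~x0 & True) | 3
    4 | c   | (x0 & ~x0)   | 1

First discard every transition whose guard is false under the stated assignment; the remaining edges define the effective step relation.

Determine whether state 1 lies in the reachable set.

8 transition(s) survive guard evaluation.
L0 = {0}
L1 = {1,2}  now seen {0,1,2}
Reachable = {0,1,2}
trace reaching 1: c

Answer: REACHABLE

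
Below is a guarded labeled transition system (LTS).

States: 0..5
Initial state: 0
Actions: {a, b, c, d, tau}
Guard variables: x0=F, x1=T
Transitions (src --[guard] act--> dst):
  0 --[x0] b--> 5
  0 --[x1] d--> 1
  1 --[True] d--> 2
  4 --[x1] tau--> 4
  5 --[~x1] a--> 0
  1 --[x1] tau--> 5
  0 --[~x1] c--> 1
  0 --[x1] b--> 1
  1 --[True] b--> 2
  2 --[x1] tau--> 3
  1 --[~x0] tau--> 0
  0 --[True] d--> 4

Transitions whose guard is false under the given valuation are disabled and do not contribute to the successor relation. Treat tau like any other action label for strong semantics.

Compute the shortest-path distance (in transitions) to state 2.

Layered search for 2:
  depth 0: {0}
  depth 1: {1,4}
  depth 2: {2,5}
first hit 2 at d=2 via b·b

Answer: 2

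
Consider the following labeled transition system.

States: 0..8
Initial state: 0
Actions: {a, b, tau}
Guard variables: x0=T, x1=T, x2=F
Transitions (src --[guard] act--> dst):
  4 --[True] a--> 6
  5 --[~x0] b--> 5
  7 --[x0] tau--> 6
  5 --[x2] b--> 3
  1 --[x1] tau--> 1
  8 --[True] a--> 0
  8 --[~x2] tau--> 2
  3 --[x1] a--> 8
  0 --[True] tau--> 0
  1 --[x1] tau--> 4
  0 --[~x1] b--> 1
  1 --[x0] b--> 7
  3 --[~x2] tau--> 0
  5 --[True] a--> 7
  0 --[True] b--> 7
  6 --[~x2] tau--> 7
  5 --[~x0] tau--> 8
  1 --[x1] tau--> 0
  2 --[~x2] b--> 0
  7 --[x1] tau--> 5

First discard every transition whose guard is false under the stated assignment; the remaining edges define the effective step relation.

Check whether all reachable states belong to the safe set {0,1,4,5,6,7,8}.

Answer: INVARIANT HOLDS

Working:
Allowed set {0,1,4,5,6,7,8}
Reachable = {0,5,6,7}
  0: ok
  5: ok
  6: ok
  7: ok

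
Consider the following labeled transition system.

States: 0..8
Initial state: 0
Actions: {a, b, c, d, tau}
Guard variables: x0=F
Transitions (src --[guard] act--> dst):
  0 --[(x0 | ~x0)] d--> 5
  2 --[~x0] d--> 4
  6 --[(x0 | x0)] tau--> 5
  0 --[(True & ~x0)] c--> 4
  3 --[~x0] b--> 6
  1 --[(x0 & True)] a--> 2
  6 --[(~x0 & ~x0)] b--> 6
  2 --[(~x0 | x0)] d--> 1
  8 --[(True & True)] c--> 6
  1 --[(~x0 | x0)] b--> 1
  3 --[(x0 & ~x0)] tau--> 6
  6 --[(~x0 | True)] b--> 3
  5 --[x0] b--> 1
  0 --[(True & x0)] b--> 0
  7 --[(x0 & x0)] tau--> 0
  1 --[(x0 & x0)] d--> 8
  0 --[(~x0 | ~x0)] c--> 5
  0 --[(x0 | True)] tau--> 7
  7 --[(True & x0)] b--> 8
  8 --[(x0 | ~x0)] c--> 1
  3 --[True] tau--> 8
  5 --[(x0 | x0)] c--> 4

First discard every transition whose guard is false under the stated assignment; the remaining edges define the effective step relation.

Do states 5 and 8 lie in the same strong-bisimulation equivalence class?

Compute ~ classes (split until stable):
  π0 = {{0,1,2,3,4,5,6,7,8}}
  π1 = {{0},{1,6},{2},{3},{4,5,7},{8}}
  π2 = {{0},{1},{2},{3},{4,5,7},{6},{8}}
stable after 3 split(s): 7 block(s)
[5]={4,5,7}  [8]={8}

Answer: NOT BISIMILAR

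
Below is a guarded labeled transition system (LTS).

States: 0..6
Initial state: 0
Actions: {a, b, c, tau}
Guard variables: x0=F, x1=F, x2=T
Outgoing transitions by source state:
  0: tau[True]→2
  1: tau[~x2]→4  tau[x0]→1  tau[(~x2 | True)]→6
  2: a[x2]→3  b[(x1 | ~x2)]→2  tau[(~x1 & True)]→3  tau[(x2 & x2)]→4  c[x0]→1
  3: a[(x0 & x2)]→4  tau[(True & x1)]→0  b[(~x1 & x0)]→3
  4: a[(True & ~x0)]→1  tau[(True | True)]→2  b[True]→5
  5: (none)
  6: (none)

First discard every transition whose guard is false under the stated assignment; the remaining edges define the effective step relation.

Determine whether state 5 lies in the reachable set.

Answer: REACHABLE

Trace:
After dropping false guards: 8 live edges.
Layer 0: {0}
Layer 1: {2}  total {0,2}
Layer 2: {3,4}  total {0,2,3,4}
Layer 3: {1,5}  total {0,1,2,3,4,5}
Layer 4: {6}  total {0,1,2,3,4,5,6}
R = {0,1,2,3,4,5,6}
witness 5: tau·tau·b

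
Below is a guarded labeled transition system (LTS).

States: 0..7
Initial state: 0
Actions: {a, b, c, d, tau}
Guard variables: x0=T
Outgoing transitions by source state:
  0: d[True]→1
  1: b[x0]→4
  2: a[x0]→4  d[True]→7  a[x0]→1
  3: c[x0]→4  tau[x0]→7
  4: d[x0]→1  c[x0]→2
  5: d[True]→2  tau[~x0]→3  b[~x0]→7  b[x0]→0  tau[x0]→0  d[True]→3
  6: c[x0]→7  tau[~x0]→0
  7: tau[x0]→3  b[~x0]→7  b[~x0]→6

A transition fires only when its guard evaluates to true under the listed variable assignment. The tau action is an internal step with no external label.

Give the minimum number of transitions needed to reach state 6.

BFS to 6:
  L0 = {0}
  L1 = {1}
  L2 = {4}
  L3 = {2}
  L4 = {7}
  L5 = {3}
6 never appears.

Answer: UNREACHABLE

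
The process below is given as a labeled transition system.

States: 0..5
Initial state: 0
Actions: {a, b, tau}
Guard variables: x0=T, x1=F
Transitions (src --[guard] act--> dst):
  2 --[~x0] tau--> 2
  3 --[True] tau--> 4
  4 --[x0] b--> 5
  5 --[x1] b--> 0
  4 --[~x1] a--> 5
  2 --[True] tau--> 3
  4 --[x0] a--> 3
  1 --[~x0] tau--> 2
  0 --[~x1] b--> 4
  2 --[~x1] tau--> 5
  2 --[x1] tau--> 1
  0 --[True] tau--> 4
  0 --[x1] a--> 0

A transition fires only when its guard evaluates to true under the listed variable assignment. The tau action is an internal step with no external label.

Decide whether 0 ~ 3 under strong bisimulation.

Refine partition for ~:
  round 0: {{0,1,2,3,4,5}}
  round 1: {{0},{1,5},{2,3},{4}}
  round 2: {{0},{1,5},{2},{3},{4}}
stable after 3 split(s): 5 block(s)
[0]={0}  [3]={3}

Answer: NOT BISIMILAR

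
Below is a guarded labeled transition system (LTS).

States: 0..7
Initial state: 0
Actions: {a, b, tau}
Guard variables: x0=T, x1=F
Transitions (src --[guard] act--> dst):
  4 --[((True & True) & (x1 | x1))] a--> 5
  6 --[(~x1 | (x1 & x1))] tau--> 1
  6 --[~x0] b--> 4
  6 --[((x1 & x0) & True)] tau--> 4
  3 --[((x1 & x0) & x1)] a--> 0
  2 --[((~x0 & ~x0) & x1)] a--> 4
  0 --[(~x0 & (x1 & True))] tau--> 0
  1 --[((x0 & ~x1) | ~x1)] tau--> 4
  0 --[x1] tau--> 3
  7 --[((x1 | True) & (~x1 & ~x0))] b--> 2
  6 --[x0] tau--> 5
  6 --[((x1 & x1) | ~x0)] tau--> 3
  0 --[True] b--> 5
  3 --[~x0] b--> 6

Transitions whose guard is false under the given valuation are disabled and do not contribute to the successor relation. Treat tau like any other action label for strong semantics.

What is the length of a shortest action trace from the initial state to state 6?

Breadth-first toward 6:
  depth 0: {0}
  depth 1: {5}
6 never appears.

Answer: UNREACHABLE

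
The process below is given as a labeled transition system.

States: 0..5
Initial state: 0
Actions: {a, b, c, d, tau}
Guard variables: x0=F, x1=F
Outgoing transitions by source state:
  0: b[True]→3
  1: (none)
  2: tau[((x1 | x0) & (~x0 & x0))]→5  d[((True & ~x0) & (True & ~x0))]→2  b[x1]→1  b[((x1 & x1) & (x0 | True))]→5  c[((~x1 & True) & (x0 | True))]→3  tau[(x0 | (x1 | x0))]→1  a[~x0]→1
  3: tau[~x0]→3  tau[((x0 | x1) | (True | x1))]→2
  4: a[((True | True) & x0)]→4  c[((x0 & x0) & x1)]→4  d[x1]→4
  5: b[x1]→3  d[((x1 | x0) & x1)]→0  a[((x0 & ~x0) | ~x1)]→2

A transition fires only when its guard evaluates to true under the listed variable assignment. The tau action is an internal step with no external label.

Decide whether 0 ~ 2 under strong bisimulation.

Refine partition for ~:
  P[0] = {{0,1,2,3,4,5}}
  P[1] = {{0},{1,4},{2},{3},{5}}
stable after 2 split(s): 5 block(s)
[0]={0}  [2]={2}

Answer: NOT BISIMILAR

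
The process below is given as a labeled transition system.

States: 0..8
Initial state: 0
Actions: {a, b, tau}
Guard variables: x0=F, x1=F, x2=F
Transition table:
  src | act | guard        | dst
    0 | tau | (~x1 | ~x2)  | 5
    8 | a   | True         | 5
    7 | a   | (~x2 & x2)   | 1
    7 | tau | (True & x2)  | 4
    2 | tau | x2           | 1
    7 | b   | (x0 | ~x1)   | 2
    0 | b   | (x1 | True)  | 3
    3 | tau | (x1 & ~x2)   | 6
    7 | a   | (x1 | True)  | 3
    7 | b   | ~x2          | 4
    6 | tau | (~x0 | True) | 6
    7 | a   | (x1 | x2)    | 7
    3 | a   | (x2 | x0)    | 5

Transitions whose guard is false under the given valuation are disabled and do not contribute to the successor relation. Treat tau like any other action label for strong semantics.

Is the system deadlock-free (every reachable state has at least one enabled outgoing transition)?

Reach set: {0,3,5}
  0: b→3  tau→5  [2 out]
  3: ∅  [STUCK]
  5: ∅  [STUCK]
Path to 3: b

Answer: DEADLOCK at state 3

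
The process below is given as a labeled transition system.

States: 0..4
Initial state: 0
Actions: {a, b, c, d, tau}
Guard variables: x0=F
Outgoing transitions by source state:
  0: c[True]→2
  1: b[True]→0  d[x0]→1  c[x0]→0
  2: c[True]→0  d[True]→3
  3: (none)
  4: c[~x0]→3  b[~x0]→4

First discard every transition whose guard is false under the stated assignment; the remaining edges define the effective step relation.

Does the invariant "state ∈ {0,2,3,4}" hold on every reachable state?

Answer: INVARIANT HOLDS

Analysis:
Safe = {0,2,3,4}
Reach set: {0,2,3}
  0: ok
  2: ok
  3: ok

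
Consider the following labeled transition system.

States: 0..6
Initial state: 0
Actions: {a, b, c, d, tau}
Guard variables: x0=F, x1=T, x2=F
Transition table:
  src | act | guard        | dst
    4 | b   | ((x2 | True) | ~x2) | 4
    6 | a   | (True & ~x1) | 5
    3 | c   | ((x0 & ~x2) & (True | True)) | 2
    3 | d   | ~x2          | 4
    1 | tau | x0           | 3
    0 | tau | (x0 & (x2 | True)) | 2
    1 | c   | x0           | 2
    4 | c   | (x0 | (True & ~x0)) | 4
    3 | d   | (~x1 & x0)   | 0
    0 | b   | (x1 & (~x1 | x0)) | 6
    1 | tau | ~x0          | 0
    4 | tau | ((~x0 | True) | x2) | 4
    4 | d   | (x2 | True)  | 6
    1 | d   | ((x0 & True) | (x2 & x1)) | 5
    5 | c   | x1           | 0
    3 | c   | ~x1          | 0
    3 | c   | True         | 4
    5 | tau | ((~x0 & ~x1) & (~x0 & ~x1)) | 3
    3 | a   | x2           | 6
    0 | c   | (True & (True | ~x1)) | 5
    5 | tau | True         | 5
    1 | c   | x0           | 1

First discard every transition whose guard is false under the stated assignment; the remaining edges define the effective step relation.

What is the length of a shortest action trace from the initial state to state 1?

Answer: UNREACHABLE

Working:
Layered search for 1:
  depth 0: {0}
  depth 1: {5}
1 never appears.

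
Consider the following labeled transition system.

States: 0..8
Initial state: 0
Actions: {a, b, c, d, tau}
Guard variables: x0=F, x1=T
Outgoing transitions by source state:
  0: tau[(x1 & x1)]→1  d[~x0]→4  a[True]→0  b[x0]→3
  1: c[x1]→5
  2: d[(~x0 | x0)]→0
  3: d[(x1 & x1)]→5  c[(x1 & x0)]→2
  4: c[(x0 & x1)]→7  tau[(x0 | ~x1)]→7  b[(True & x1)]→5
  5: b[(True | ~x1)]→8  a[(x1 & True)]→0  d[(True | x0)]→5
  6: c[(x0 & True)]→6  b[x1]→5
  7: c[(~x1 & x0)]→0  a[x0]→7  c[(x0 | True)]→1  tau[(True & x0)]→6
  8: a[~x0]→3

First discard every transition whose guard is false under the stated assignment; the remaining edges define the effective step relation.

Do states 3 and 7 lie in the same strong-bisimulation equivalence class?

Answer: NOT BISIMILAR

Analysis:
Compute ~ classes (split until stable):
  round 0: {{0,1,2,3,4,5,6,7,8}}
  round 1: {{0},{1,7},{2,3},{4,6},{5},{8}}
  round 2: {{0},{1},{2},{3},{4,6},{5},{7},{8}}
8 equivalence class(es) (converged in 3)
[3]={3}  [7]={7}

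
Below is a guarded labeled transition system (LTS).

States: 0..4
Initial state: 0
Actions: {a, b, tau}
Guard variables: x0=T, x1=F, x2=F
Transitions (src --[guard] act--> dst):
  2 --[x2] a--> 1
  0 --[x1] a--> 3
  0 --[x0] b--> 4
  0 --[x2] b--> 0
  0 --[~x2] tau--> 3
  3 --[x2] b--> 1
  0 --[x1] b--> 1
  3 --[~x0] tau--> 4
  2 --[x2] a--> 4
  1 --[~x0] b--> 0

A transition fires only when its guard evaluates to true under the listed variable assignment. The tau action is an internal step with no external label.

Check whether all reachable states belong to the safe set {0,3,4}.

Answer: INVARIANT HOLDS

Working:
Safe = {0,3,4}
Reach set: {0,3,4}
  0: safe
  3: safe
  4: safe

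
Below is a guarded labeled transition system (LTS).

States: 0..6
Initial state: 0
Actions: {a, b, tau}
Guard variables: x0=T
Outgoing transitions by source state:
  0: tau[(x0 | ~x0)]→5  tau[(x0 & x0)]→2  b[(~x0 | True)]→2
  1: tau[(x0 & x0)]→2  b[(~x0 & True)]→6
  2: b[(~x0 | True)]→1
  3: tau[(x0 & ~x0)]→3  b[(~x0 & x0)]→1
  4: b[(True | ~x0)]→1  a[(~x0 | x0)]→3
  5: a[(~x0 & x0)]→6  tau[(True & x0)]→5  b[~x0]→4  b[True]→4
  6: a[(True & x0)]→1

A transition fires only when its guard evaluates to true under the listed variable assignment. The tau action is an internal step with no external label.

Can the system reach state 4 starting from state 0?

Answer: REACHABLE

Analysis:
Guard filter leaves 10 enabled edge(s).
Layer 0: {0}
Layer 1: {2,5}  now seen {0,2,5}
Layer 2: {1,4}  now seen {0,1,2,4,5}
Layer 3: {3}  now seen {0,1,2,3,4,5}
Reach set: {0,1,2,3,4,5}
trace reaching 4: tau·b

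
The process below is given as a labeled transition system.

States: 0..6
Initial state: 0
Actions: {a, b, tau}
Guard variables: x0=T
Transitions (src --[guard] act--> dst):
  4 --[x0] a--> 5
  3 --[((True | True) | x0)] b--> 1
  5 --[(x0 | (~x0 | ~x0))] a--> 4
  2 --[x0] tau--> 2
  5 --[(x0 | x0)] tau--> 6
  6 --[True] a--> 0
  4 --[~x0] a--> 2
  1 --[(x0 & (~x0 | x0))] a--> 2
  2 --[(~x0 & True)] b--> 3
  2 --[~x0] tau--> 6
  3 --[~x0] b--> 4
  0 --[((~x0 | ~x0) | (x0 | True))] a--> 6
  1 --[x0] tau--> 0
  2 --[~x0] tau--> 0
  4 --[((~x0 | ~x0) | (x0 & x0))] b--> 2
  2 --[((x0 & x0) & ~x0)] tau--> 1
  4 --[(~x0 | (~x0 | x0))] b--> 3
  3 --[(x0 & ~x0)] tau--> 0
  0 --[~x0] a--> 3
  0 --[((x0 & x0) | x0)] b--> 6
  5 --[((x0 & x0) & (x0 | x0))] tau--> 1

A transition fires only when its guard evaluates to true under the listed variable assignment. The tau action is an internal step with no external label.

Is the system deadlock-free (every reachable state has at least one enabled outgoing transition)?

Reach set: {0,6}
  0: a→6  b→6  [2 out]
  6: a→0  [1 out]

Answer: DEADLOCK-FREE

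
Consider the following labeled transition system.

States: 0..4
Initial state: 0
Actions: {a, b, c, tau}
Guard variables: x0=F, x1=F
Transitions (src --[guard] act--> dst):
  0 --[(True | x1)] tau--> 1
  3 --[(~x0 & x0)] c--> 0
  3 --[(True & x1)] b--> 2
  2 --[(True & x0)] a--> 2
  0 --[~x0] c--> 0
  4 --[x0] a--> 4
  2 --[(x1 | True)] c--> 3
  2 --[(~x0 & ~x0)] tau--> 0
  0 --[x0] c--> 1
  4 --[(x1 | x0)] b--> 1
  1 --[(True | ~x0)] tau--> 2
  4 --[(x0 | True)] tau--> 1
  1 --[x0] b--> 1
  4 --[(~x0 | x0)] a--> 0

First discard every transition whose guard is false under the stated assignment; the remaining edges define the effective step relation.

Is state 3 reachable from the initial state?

Answer: REACHABLE

Working:
Guard filter leaves 7 enabled edge(s).
Layer 0: {0}
Layer 1: {1}  cumulative {0,1}
Layer 2: {2}  cumulative {0,1,2}
Layer 3: {3}  cumulative {0,1,2,3}
Reachable = {0,1,2,3}
trace reaching 3: tau·tau·c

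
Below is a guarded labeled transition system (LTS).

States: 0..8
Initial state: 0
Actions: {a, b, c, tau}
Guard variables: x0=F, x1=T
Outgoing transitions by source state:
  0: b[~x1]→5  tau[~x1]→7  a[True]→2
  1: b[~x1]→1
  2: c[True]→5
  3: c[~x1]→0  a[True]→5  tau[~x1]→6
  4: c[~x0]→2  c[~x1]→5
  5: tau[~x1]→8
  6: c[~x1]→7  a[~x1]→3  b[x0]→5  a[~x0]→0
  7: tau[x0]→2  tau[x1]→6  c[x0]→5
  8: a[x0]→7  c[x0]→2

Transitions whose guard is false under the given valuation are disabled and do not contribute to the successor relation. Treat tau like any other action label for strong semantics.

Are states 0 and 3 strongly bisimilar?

Answer: NOT BISIMILAR

Trace:
Compute ~ classes (split until stable):
  π0 = {{0,1,2,3,4,5,6,7,8}}
  π1 = {{0,3,6},{1,5,8},{2,4},{7}}
  π2 = {{0},{1,5,8},{2},{3},{4},{6},{7}}
Fixed point at round 3; 7 class(es).
class of 0: {0}; class of 3: {3}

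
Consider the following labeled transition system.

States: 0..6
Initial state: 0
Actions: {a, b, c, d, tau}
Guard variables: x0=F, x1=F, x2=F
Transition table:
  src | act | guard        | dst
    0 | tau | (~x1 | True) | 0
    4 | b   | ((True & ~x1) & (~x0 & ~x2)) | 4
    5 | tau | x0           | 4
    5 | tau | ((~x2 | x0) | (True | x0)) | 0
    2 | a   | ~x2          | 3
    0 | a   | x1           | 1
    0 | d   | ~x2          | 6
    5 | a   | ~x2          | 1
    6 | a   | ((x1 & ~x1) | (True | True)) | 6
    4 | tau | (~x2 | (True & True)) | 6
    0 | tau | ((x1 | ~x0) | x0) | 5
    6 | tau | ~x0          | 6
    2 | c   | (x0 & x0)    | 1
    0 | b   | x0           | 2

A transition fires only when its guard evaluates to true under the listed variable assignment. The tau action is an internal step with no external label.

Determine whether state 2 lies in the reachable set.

After dropping false guards: 10 live edges.
L0 = {0}
L1 = {5,6}  now seen {0,5,6}
L2 = {1}  now seen {0,1,5,6}
Reachable = {0,1,5,6}

Answer: UNREACHABLE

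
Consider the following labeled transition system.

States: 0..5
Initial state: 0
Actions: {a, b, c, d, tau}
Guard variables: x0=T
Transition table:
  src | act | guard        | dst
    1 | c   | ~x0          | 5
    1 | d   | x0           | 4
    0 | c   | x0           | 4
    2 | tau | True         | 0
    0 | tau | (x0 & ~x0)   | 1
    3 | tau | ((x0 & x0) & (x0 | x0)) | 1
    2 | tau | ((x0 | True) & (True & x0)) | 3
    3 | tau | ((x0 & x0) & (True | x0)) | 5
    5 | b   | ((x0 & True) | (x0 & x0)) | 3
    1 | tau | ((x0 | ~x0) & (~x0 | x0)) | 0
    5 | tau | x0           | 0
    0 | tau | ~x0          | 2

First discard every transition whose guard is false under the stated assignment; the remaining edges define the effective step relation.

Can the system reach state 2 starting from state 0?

Guard filter leaves 9 enabled edge(s).
depth 0: {0}
depth 1: {4}  total {0,4}
R = {0,4}

Answer: UNREACHABLE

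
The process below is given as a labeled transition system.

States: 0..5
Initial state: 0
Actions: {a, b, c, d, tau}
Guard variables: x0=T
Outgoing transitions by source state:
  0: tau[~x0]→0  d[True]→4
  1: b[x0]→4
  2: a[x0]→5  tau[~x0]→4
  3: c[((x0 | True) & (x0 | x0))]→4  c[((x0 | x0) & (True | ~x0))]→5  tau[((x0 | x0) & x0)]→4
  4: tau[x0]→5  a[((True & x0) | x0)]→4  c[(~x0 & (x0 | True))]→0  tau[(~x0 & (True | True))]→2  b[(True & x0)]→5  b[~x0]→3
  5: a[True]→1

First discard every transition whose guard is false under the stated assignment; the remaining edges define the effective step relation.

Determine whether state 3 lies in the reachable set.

Answer: UNREACHABLE

Analysis:
10 transition(s) survive guard evaluation.
depth 0: {0}
depth 1: {4}  cumulative {0,4}
depth 2: {5}  cumulative {0,4,5}
depth 3: {1}  cumulative {0,1,4,5}
Reachable = {0,1,4,5}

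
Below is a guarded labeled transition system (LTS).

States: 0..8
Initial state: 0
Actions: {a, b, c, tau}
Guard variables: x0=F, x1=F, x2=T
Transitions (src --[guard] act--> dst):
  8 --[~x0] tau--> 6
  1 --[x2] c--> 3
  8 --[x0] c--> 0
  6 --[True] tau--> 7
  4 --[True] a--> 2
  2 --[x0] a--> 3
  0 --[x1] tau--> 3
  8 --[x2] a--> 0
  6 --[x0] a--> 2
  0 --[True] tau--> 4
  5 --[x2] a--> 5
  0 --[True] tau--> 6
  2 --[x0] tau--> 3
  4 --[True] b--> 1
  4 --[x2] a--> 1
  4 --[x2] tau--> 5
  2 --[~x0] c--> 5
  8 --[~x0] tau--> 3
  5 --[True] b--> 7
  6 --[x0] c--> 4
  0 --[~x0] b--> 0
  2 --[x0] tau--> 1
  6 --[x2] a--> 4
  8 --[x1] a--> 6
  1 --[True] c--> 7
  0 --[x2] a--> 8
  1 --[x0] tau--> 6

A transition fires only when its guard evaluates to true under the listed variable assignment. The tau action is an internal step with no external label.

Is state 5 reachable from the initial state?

After dropping false guards: 18 live edges.
L0 = {0}
L1 = {4,6,8}  now seen {0,4,6,8}
L2 = {1,2,3,5,7}  now seen {0,1,2,3,4,5,6,7,8}
Reachable = {0,1,2,3,4,5,6,7,8}
trace reaching 5: tau·tau

Answer: REACHABLE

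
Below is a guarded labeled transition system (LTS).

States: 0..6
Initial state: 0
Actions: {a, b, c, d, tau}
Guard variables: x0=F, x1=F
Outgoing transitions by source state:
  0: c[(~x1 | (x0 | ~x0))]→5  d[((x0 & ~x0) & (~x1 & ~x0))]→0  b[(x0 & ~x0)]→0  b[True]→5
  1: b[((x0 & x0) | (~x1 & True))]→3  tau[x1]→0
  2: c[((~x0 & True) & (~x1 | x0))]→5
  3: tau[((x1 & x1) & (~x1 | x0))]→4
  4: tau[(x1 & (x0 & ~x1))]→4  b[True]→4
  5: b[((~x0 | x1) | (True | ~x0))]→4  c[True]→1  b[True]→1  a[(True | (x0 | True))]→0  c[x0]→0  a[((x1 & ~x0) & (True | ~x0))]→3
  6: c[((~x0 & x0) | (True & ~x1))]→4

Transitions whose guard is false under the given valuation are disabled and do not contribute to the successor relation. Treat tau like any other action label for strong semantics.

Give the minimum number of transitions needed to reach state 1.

Answer: 2

Working:
Breadth-first toward 1:
  depth 0: {0}
  depth 1: {5}
  depth 2: {1,4}
1 enters at depth 2; path b·b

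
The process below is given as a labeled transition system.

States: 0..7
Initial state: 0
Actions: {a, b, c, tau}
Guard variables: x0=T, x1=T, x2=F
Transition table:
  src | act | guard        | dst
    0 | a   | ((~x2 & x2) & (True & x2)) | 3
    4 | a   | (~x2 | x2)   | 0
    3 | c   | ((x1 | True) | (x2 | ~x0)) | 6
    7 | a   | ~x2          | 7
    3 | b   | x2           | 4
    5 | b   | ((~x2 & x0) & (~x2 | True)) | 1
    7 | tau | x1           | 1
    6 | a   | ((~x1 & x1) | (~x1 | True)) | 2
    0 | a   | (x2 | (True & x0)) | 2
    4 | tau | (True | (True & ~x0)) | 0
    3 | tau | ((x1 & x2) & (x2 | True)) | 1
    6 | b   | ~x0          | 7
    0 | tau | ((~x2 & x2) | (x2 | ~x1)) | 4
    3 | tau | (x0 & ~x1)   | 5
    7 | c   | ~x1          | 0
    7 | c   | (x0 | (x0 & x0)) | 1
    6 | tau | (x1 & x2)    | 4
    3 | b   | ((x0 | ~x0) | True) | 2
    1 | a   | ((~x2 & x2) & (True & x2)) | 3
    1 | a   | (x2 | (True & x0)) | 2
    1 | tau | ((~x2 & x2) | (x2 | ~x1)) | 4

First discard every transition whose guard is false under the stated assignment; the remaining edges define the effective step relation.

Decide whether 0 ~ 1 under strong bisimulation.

Refine partition for ~:
  π0 = {{0,1,2,3,4,5,6,7}}
  π1 = {{0,1,6},{2},{3},{4},{5},{7}}
Fixed point at round 2; 6 class(es).
[0]={0,1,6}  [1]={0,1,6}

Answer: BISIMILAR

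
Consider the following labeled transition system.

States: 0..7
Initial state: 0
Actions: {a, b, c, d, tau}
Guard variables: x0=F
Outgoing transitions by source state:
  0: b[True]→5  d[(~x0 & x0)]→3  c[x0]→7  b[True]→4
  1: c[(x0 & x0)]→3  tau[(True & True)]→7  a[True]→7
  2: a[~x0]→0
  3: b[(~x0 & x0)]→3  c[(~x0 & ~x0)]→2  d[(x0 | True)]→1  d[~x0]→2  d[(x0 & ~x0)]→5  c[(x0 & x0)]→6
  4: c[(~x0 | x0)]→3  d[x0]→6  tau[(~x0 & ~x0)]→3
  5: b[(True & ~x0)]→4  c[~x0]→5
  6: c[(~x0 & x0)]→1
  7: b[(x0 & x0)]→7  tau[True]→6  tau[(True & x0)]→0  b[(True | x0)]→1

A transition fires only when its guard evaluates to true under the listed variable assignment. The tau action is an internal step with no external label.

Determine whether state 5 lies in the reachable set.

Answer: REACHABLE

Trace:
Guard filter leaves 14 enabled edge(s).
Layer 0: {0}
Layer 1: {4,5}  total {0,4,5}
Layer 2: {3}  total {0,3,4,5}
Layer 3: {1,2}  total {0,1,2,3,4,5}
Layer 4: {7}  total {0,1,2,3,4,5,7}
Layer 5: {6}  total {0,1,2,3,4,5,6,7}
R = {0,1,2,3,4,5,6,7}
trace reaching 5: b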